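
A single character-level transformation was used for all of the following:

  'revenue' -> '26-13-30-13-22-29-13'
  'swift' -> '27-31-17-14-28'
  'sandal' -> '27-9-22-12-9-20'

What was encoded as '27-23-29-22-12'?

r is letter #18 and maps to 26: an offset of 8. Each letter is replaced by its alphabet position (a=1..z=26) + 8.
Undoing it on 27-23-29-22-12: 27→(27−8)÷1=19=s, 23→(23−8)÷1=15=o, 29→(29−8)÷1=21=u, 22→(22−8)÷1=14=n, 12→(12−8)÷1=4=d.

sound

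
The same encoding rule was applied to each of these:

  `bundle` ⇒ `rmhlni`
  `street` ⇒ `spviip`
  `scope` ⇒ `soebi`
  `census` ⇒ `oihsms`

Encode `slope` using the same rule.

Treating letters as 0–25, the rule is x ↦ 23x + 20 (mod 26).
Applying it to slope: s(18)→23·18+20≡18=s; l(11)→23·11+20≡13=n; o(14)→23·14+20≡4=e; p(15)→23·15+20≡1=b; e(4)→23·4+20≡8=i (all mod 26).

snebi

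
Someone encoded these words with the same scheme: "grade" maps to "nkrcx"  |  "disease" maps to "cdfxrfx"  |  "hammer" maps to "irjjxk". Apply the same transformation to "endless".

g(6)→n(13) and r(17)→k(10) fit y≡21x+17 (mod 26); the inverse of 21 mod 26 is 5. Treating letters as 0–25, the rule is x ↦ 21x + 17 (mod 26).
Applying it to endless: e(4)→21·4+17≡23=x; n(13)→21·13+17≡4=e; d(3)→21·3+17≡2=c; l(11)→21·11+17≡14=o; e(4)→21·4+17≡23=x; s(18)→21·18+17≡5=f; s(18)→21·18+17≡5=f (all mod 26).

xecoxff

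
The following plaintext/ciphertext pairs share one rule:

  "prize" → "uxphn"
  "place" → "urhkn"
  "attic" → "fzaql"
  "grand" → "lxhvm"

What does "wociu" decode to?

In prize: p→u is +5, r→x is +6, i→p is +7, z→h is +8 — the shift increases by 1 each position. Each letter shifts forward by (position + 5), i.e. 5, 6, 7, … — the shift grows by one for each successive letter.
Decoding wociu: w−5=r, o−6=i, c−7=v, i−8=a, u−9=l.

rival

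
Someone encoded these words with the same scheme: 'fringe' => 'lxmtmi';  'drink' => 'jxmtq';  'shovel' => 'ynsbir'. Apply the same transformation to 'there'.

The shift depends on letter class: consonant f→l is +6, but vowel i→m is +4. Two shifts are in play — +4 for a/e/i/o/u, +6 for every other letter.
Applying it to there: t(cons)+6=z, h(cons)+6=n, e(vowel)+4=i, r(cons)+6=x, e(vowel)+4=i.

znixi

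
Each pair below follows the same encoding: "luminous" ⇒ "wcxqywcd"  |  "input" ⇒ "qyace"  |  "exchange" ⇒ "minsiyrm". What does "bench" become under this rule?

The shift depends on letter class: consonant l→w is +11, but vowel u→c is +8. Vowels shift forward by 8 and consonants shift forward by 11.
On bench: b(cons)+11=m, e(vowel)+8=m, n(cons)+11=y, c(cons)+11=n, h(cons)+11=s.

mmyns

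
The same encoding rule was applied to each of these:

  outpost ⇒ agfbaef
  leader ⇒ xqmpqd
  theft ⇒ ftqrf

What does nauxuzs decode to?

boiling

It's a constant shift of +12 (ROT12).
Reversing it on nauxuzs: n−12=b, a−12=o, u−12=i, x−12=l, u−12=i, z−12=n, s−12=g.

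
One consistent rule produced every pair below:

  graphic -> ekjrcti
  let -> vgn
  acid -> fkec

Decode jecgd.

beach

The word is reversed, then every letter is shifted forward by 2.
Undoing it on jecgd: shift back: j−2=h, e−2=c, c−2=a, g−2=e, d−2=b → hcaeb; then reverse → beach.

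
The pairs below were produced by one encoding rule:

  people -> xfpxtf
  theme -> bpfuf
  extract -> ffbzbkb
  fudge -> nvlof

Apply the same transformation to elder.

ftlfz

The rule splits by letter class: vowels +1, consonants +8.
For elder: e(vowel)+1=f, l(cons)+8=t, d(cons)+8=l, e(vowel)+1=f, r(cons)+8=z.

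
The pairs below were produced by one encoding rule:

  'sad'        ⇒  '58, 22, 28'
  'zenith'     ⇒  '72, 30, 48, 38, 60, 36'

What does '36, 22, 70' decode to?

hay

The formula is n = 2×(alphabet index, a=1) + 20.
Decoding 36, 22, 70: 36→(36−20)÷2=8=h, 22→(22−20)÷2=1=a, 70→(70−20)÷2=25=y.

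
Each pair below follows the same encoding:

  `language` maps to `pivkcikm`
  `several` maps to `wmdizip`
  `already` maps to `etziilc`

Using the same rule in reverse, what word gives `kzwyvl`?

ground

Shifts by position in language: pos 0: l→p (+4), pos 1: a→i (+8), pos 2: n→v (+8), pos 3: g→k (+4), pos 4: u→c (+8), pos 5: a→i (+8) — repeating every 3. It's a Vigenère-style cipher with numeric key [4,8,8]: position i shifts by key[i mod 3].
Undoing it on kzwyvl: k−4=g, z−8=r, w−8=o, y−4=u, v−8=n, l−8=d.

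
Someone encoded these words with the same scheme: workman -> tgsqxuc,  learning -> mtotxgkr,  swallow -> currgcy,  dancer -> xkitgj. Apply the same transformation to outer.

The output letters match the input read backwards, each shifted +6: workman reversed is namkrow. Read the word backwards and shift each letter +6.
Applying it to outer: reverse → retuo; then shift: r+6=x, e+6=k, t+6=z, u+6=a, o+6=u.

xkzau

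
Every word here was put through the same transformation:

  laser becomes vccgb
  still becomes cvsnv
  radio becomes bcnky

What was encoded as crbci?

spray

Shifts by position in laser: pos 0: l→v (+10), pos 1: a→c (+2), pos 2: s→c (+10), pos 3: e→g (+2) — repeating every 2. It's a Vigenère-style cipher with numeric key [10,2]: position i shifts by key[i mod 2].
Decoding crbci: c−10=s, r−2=p, b−10=r, c−2=a, i−10=y.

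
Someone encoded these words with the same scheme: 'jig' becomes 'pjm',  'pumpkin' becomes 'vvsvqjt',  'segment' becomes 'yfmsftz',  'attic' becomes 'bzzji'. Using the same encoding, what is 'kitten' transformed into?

Vowels shift forward by 1 and consonants shift forward by 6.
On kitten: k(cons)+6=q, i(vowel)+1=j, t(cons)+6=z, t(cons)+6=z, e(vowel)+1=f, n(cons)+6=t.

qjzzft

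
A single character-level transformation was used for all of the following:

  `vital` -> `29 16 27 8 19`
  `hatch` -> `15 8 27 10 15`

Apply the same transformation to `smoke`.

26 20 22 18 12

v is letter #22 and maps to 29: an offset of 7. The number is (letter's place in the alphabet, a=1) + 7.
On smoke: s=19→26, m=13→20, o=15→22, k=11→18, e=5→12.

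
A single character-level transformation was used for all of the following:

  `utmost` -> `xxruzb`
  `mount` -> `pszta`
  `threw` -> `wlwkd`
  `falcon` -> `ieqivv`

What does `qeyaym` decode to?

nature

Each letter shifts forward by (position + 3), i.e. 3, 4, 5, … — the shift grows by one for each successive letter.
Undoing it on qeyaym: q−3=n, e−4=a, y−5=t, a−6=u, y−7=r, m−8=e.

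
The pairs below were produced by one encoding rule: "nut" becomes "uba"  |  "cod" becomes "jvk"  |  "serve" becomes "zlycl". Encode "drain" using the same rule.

kyhpu

It's a constant shift of +7 (ROT7).
For drain: d+7=k, r+7=y, a+7=h, i+7=p, n+7=u.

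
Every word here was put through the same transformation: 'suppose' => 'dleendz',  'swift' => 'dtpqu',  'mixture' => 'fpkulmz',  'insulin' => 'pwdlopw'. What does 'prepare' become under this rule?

emzejmz

s(18)→d(3) and u(20)→l(11) fit y≡17x+9 (mod 26); the inverse of 17 mod 26 is 23. This is an affine cipher: with a=0,…,z=25, each position x becomes (17x+9) mod 26.
For prepare: p(15)→17·15+9≡4=e; r(17)→17·17+9≡12=m; e(4)→17·4+9≡25=z; p(15)→17·15+9≡4=e; a(0)→17·0+9≡9=j; r(17)→17·17+9≡12=m; e(4)→17·4+9≡25=z (all mod 26).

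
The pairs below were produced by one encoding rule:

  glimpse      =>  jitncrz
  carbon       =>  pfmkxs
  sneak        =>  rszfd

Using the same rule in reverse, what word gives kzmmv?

berry

g(6)→j(9) and l(11)→i(8) fit y≡5x+5 (mod 26); the inverse of 5 mod 26 is 21. This is an affine cipher: with a=0,…,z=25, each position x becomes (5x+5) mod 26.
Decoding kzmmv: k(10)→21·(10−5)≡1=b; z(25)→21·(25−5)≡4=e; m(12)→21·(12−5)≡17=r; m(12)→21·(12−5)≡17=r; v(21)→21·(21−5)≡24=y (all mod 26).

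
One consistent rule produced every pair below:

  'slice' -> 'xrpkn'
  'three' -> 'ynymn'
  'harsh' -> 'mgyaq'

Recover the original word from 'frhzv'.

alarm

In slice: s→x is +5, l→r is +6, i→p is +7, c→k is +8 — the shift increases by 1 each position. The shift increases by 1 at each position, starting from +5: 5, 6, 7, ….
Reversing it on frhzv: f−5=a, r−6=l, h−7=a, z−8=r, v−9=m.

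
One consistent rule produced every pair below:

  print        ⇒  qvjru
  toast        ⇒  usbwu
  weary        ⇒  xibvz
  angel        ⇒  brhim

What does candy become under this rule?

Shifts by position in print: pos 0: p→q (+1), pos 1: r→v (+4), pos 2: i→j (+1), pos 3: n→r (+4) — repeating every 2. A repeating key of period 2 is used — shifts +1, +4 over and over.
For candy: c+1=d, a+4=e, n+1=o, d+4=h, y+1=z.

deohz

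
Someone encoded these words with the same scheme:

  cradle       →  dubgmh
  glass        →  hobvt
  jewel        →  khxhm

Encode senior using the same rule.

It's a Vigenère-style cipher with numeric key [1,3]: position i shifts by key[i mod 2].
Applying it to senior: s+1=t, e+3=h, n+1=o, i+3=l, o+1=p, r+3=u.

tholpu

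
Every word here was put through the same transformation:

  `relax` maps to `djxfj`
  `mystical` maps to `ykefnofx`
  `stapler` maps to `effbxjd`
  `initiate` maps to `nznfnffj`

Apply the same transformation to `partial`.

The shift depends on letter class: consonant r→d is +12, but vowel e→j is +5. Two shifts are in play — +5 for a/e/i/o/u, +12 for every other letter.
For partial: p(cons)+12=b, a(vowel)+5=f, r(cons)+12=d, t(cons)+12=f, i(vowel)+5=n, a(vowel)+5=f, l(cons)+12=x.

bfdfnfx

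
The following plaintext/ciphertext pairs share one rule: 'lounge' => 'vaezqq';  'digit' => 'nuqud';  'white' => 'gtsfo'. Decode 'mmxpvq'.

candle

Shifts by position in lounge: pos 0: l→v (+10), pos 1: o→a (+12), pos 2: u→e (+10), pos 3: n→z (+12) — repeating every 2. It's a Vigenère-style cipher with numeric key [10,12]: position i shifts by key[i mod 2].
Reversing it on mmxpvq: m−10=c, m−12=a, x−10=n, p−12=d, v−10=l, q−12=e.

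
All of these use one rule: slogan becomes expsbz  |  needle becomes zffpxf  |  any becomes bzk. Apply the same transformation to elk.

The shift depends on letter class: consonant s→e is +12, but vowel o→p is +1. Two shifts are in play — +1 for a/e/i/o/u, +12 for every other letter.
On elk: e(vowel)+1=f, l(cons)+12=x, k(cons)+12=w.

fxw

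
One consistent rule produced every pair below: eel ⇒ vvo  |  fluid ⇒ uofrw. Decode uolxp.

flock

Each pair mirrors across the alphabet (e↔v, e↔v, l↔o): positions sum to 25. Each letter is replaced by its mirror in the alphabet: a↔z, b↔y, c↔x, and so on (the Atbash cipher).
Undoing it on uolxp: u↔f, o↔l, l↔o, x↔c, p↔k.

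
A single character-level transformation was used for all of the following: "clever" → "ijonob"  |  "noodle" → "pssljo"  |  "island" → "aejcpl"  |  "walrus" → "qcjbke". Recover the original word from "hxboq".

threw

c(2)→i(8) and l(11)→j(9) fit y≡3x+2 (mod 26); the inverse of 3 mod 26 is 9. Each letter's alphabet position (a=0..z=25) is mapped through 3·x+2 mod 26 — an affine cipher.
Undoing it on hxboq: h(7)→9·(7−2)≡19=t; x(23)→9·(23−2)≡7=h; b(1)→9·(1−2)≡17=r; o(14)→9·(14−2)≡4=e; q(16)→9·(16−2)≡22=w (all mod 26).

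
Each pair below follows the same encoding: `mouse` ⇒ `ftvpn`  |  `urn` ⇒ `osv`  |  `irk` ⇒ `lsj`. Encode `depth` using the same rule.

iuqfe

The output letters match the input read backwards, each shifted +1: mouse reversed is esuom. Two steps: reverse the string, then apply a Caesar shift of +1.
For depth: reverse → htped; then shift: h+1=i, t+1=u, p+1=q, e+1=f, d+1=e.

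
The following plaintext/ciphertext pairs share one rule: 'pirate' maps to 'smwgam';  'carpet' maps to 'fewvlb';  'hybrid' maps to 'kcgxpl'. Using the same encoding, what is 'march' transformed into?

The shift increases by 1 at each position, starting from +3: 3, 4, 5, ….
For march: m+3=p, a+4=e, r+5=w, c+6=i, h+7=o.

pewio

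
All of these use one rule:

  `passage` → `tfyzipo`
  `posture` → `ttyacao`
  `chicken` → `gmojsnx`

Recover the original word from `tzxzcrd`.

In passage: p→t is +4, a→f is +5, s→y is +6, s→z is +7 — the shift increases by 1 each position. Each letter shifts forward by (position + 4), i.e. 4, 5, 6, … — the shift grows by one for each successive letter.
Decoding tzxzcrd: t−4=p, z−5=u, x−6=r, z−7=s, c−8=u, r−9=i, d−10=t.

pursuit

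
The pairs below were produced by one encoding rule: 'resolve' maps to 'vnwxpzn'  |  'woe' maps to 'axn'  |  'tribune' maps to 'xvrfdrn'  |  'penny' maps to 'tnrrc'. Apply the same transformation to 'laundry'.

pjdrhvc

The rule splits by letter class: vowels +9, consonants +4.
For laundry: l(cons)+4=p, a(vowel)+9=j, u(vowel)+9=d, n(cons)+4=r, d(cons)+4=h, r(cons)+4=v, y(cons)+4=c.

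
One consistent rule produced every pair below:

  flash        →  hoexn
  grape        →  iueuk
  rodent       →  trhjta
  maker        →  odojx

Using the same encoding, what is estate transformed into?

Letter i (0-indexed) is shifted by i+2, so successive shifts are 2, 3, 4, ….
On estate: e+2=g, s+3=v, t+4=x, a+5=f, t+6=z, e+7=l.

gvxfzl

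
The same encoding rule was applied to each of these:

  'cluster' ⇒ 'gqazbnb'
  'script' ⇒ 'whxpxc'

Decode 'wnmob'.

sight

In cluster: c→g is +4, l→q is +5, u→a is +6, s→z is +7 — the shift increases by 1 each position. Letter i (0-indexed) is shifted by i+4, so successive shifts are 4, 5, 6, ….
Decoding wnmob: w−4=s, n−5=i, m−6=g, o−7=h, b−8=t.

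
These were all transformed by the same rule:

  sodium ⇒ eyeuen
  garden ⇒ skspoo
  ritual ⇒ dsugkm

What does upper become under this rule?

gzqqb

It's a Vigenère-style cipher with numeric key [12,10,1]: position i shifts by key[i mod 3].
For upper: u+12=g, p+10=z, p+1=q, e+12=q, r+10=b.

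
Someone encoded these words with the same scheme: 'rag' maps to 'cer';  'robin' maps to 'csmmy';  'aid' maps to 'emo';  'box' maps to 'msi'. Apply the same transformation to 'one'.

syi

Vowels shift forward by 4 and consonants shift forward by 11.
For one: o(vowel)+4=s, n(cons)+11=y, e(vowel)+4=i.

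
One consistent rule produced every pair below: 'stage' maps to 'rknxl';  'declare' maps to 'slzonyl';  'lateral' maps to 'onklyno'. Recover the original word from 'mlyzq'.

perch

s(18)→r(17) and t(19)→k(10) fit y≡19x+13 (mod 26); the inverse of 19 mod 26 is 11. Each letter's alphabet position (a=0..z=25) is mapped through 19·x+13 mod 26 — an affine cipher.
Decoding mlyzq: m(12)→11·(12−13)≡15=p; l(11)→11·(11−13)≡4=e; y(24)→11·(24−13)≡17=r; z(25)→11·(25−13)≡2=c; q(16)→11·(16−13)≡7=h (all mod 26).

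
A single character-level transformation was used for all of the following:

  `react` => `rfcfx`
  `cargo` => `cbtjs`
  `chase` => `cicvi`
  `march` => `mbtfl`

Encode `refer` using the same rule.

The shift increases by 1 at each position, starting from +0: 0, 1, 2, ….
For refer: r+0=r, e+1=f, f+2=h, e+3=h, r+4=v.

rfhhv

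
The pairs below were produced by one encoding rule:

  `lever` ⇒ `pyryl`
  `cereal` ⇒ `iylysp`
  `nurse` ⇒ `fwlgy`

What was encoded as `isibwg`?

l(11)→p(15) and e(4)→y(24) fit y≡21x+18 (mod 26); the inverse of 21 mod 26 is 5. This is an affine cipher: with a=0,…,z=25, each position x becomes (21x+18) mod 26.
Undoing it on isibwg: i(8)→5·(8−18)≡2=c; s(18)→5·(18−18)≡0=a; i(8)→5·(8−18)≡2=c; b(1)→5·(1−18)≡19=t; w(22)→5·(22−18)≡20=u; g(6)→5·(6−18)≡18=s (all mod 26).

cactus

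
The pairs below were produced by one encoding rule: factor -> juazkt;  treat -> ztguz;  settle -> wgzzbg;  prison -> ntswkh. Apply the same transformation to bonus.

xkhcw

f(5)→j(9) and a(0)→u(20) fit y≡3x+20 (mod 26); the inverse of 3 mod 26 is 9. This is an affine cipher: with a=0,…,z=25, each position x becomes (3x+20) mod 26.
Applying it to bonus: b(1)→3·1+20≡23=x; o(14)→3·14+20≡10=k; n(13)→3·13+20≡7=h; u(20)→3·20+20≡2=c; s(18)→3·18+20≡22=w (all mod 26).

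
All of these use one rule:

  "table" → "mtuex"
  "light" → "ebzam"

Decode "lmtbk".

Compare letters: t→m is +19, a→t is +19, b→u is +19 — a constant shift. This is a Caesar cipher with shift 19.
Reversing it on lmtbk: l−19=s, m−19=t, t−19=a, b−19=i, k−19=r.

stair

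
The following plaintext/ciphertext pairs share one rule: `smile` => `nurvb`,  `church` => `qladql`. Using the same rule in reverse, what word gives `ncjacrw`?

nitrate

The output letters match the input read backwards, each shifted +9: smile reversed is elims. Read the word backwards and shift each letter +9.
Reversing it on ncjacrw: shift back: n−9=e, c−9=t, j−9=a, a−9=r, c−9=t, r−9=i, w−9=n → etartin; then reverse → nitrate.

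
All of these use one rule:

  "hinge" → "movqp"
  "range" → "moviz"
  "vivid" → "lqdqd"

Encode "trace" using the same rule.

The output letters match the input read backwards, each shifted +8: hinge reversed is egnih. The word is reversed, then every letter is shifted forward by 8.
For trace: reverse → ecart; then shift: e+8=m, c+8=k, a+8=i, r+8=z, t+8=b.

mkizb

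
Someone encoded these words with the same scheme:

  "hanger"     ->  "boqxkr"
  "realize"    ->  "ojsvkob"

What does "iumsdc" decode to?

The output letters match the input read backwards, each shifted +10: hanger reversed is regnah. Two steps: reverse the string, then apply a Caesar shift of +10.
Undoing it on iumsdc: shift back: i−10=y, u−10=k, m−10=c, s−10=i, d−10=t, c−10=s → ykcits; then reverse → sticky.

sticky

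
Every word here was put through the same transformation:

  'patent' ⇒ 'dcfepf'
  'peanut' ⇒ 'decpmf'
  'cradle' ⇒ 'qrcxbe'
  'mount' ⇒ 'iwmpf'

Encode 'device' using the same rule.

p(15)→d(3) and a(0)→c(2) fit y≡7x+2 (mod 26); the inverse of 7 mod 26 is 15. Treating letters as 0–25, the rule is x ↦ 7x + 2 (mod 26).
On device: d(3)→7·3+2≡23=x; e(4)→7·4+2≡4=e; v(21)→7·21+2≡19=t; i(8)→7·8+2≡6=g; c(2)→7·2+2≡16=q; e(4)→7·4+2≡4=e (all mod 26).

xetgqe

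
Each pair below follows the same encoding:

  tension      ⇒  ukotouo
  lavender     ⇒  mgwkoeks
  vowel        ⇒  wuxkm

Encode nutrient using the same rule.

oausokou

The shift depends on letter class: consonant t→u is +1, but vowel e→k is +6. Vowels shift forward by 6 and consonants shift forward by 1.
Applying it to nutrient: n(cons)+1=o, u(vowel)+6=a, t(cons)+1=u, r(cons)+1=s, i(vowel)+6=o, e(vowel)+6=k, n(cons)+1=o, t(cons)+1=u.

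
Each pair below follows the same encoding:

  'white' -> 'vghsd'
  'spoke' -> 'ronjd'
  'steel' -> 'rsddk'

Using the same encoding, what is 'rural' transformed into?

qtqzk

It's a constant shift of +25 (ROT25).
Applying it to rural: r+25=q, u+25=t, r+25=q, a+25=z, l+25=k.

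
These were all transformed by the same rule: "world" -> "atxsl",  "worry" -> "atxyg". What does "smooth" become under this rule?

Each letter shifts forward by (position + 4), i.e. 4, 5, 6, … — the shift grows by one for each successive letter.
For smooth: s+4=w, m+5=r, o+6=u, o+7=v, t+8=b, h+9=q.

wruvbq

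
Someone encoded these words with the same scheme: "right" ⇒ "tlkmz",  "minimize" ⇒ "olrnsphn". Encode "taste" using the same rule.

The shift increases by 1 at each position, starting from +2: 2, 3, 4, ….
On taste: t+2=v, a+3=d, s+4=w, t+5=y, e+6=k.

vdwyk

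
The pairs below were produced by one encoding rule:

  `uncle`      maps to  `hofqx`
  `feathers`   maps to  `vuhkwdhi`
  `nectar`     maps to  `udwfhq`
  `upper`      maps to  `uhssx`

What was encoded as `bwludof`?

The output letters match the input read backwards, each shifted +3: uncle reversed is elcnu. The word is reversed, then every letter is shifted forward by 3.
Undoing it on bwludof: shift back: b−3=y, w−3=t, l−3=i, u−3=r, d−3=a, o−3=l, f−3=c → ytiralc; then reverse → clarity.

clarity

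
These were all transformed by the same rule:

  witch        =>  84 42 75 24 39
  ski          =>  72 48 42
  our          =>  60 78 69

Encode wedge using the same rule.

84 30 27 36 30

With a=1..z=26, the number is 3·pos + 15.
On wedge: w=23→84, e=5→30, d=4→27, g=7→36, e=5→30.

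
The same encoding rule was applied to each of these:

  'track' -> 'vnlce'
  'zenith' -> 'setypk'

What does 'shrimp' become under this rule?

The output letters match the input read backwards, each shifted +11: track reversed is kcart. The word is reversed, then every letter is shifted forward by 11.
On shrimp: reverse → pmirhs; then shift: p+11=a, m+11=x, i+11=t, r+11=c, h+11=s, s+11=d.

axtcsd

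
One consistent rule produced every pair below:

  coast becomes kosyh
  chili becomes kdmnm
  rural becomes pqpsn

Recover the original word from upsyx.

c(2)→k(10) and o(14)→o(14) fit y≡9x+18 (mod 26); the inverse of 9 mod 26 is 3. This is an affine cipher: with a=0,…,z=25, each position x becomes (9x+18) mod 26.
Decoding upsyx: u(20)→3·(20−18)≡6=g; p(15)→3·(15−18)≡17=r; s(18)→3·(18−18)≡0=a; y(24)→3·(24−18)≡18=s; x(23)→3·(23−18)≡15=p (all mod 26).

grasp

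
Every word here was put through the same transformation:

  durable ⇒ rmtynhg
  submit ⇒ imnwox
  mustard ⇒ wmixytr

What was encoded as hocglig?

license

d(3)→r(17) and u(20)→m(12) fit y≡15x+24 (mod 26); the inverse of 15 mod 26 is 7. This is an affine cipher: with a=0,…,z=25, each position x becomes (15x+24) mod 26.
Decoding hocglig: h(7)→7·(7−24)≡11=l; o(14)→7·(14−24)≡8=i; c(2)→7·(2−24)≡2=c; g(6)→7·(6−24)≡4=e; l(11)→7·(11−24)≡13=n; i(8)→7·(8−24)≡18=s; g(6)→7·(6−24)≡4=e (all mod 26).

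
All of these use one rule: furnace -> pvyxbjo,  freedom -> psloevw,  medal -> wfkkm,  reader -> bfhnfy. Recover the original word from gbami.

Shifts by position in furnace: pos 0: f→p (+10), pos 1: u→v (+1), pos 2: r→y (+7), pos 3: n→x (+10), pos 4: a→b (+1), pos 5: c→j (+7) — repeating every 3. The shifts repeat in a cycle of length 3: positions 0,1,… shift by +10, +1, +7, then the pattern repeats.
Decoding gbami: g−10=w, b−1=a, a−7=t, m−10=c, i−1=h.

watch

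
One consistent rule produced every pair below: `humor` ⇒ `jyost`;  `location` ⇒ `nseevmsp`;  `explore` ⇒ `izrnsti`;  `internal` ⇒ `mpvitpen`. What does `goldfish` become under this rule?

Vowels shift forward by 4 and consonants shift forward by 2.
On goldfish: g(cons)+2=i, o(vowel)+4=s, l(cons)+2=n, d(cons)+2=f, f(cons)+2=h, i(vowel)+4=m, s(cons)+2=u, h(cons)+2=j.

isnfhmuj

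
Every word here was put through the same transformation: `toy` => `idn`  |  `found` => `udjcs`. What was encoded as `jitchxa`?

Compare letters: t→i is +15, o→d is +15, y→n is +15 — a constant shift. Every letter moves 15 places later in the alphabet, wrapping around z→a.
Undoing it on jitchxa: j−15=u, i−15=t, t−15=e, c−15=n, h−15=s, x−15=i, a−15=l.

utensil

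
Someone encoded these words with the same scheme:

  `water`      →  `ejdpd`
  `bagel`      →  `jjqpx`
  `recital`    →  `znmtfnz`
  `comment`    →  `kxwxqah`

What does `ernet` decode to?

The shift increases by 1 at each position, starting from +8: 8, 9, 10, ….
Reversing it on ernet: e−8=w, r−9=i, n−10=d, e−11=t, t−12=h.

width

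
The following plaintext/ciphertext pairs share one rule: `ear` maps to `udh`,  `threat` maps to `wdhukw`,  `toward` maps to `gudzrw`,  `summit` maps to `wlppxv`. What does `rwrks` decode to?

photo

Read the word backwards and shift each letter +3.
Decoding rwrks: shift back: r−3=o, w−3=t, r−3=o, k−3=h, s−3=p → otohp; then reverse → photo.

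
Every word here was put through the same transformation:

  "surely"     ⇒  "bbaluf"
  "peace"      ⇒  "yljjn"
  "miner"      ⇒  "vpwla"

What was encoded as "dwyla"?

upper

Shifts by position in surely: pos 0: s→b (+9), pos 1: u→b (+7), pos 2: r→a (+9), pos 3: e→l (+7) — repeating every 2. A repeating key of period 2 is used — shifts +9, +7 over and over.
Decoding dwyla: d−9=u, w−7=p, y−9=p, l−7=e, a−9=r.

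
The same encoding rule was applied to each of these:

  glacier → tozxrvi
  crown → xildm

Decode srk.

hip

Each pair mirrors across the alphabet (g↔t, l↔o, a↔z): positions sum to 25. This is the alphabet-reversal cipher (Atbash): a becomes z, b becomes y, etc.
Undoing it on srk: s↔h, r↔i, k↔p.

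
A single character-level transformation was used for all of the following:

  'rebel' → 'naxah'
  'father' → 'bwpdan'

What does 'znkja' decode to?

This is a Caesar cipher with shift 22.
Decoding znkja: z−22=d, n−22=r, k−22=o, j−22=n, a−22=e.

drone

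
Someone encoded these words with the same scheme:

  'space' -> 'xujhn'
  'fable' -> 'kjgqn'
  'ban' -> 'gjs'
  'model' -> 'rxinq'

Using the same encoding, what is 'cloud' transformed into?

hqxdi

Two shifts are in play — +9 for a/e/i/o/u, +5 for every other letter.
For cloud: c(cons)+5=h, l(cons)+5=q, o(vowel)+9=x, u(vowel)+9=d, d(cons)+5=i.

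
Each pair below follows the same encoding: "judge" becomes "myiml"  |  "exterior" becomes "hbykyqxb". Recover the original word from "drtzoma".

In judge: j→m is +3, u→y is +4, d→i is +5, g→m is +6 — the shift increases by 1 each position. The shift increases by 1 at each position, starting from +3: 3, 4, 5, ….
Undoing it on drtzoma: d−3=a, r−4=n, t−5=o, z−6=t, o−7=h, m−8=e, a−9=r.

another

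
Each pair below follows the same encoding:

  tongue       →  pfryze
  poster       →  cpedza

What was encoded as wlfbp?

The output letters match the input read backwards, each shifted +11: tongue reversed is eugnot. Two steps: reverse the string, then apply a Caesar shift of +11.
Undoing it on wlfbp: shift back: w−11=l, l−11=a, f−11=u, b−11=q, p−11=e → lauqe; then reverse → equal.

equal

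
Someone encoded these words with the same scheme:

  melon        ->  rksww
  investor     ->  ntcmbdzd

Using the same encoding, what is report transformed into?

In melon: m→r is +5, e→k is +6, l→s is +7, o→w is +8 — the shift increases by 1 each position. Each letter shifts forward by (position + 5), i.e. 5, 6, 7, … — the shift grows by one for each successive letter.
Applying it to report: r+5=w, e+6=k, p+7=w, o+8=w, r+9=a, t+10=d.

wkwwad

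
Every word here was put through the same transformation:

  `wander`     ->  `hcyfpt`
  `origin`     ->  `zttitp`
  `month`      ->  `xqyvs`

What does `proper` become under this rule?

atzrpt

Shifts by position in wander: pos 0: w→h (+11), pos 1: a→c (+2), pos 2: n→y (+11), pos 3: d→f (+2) — repeating every 2. It's a Vigenère-style cipher with numeric key [11,2]: position i shifts by key[i mod 2].
For proper: p+11=a, r+2=t, o+11=z, p+2=r, e+11=p, r+2=t.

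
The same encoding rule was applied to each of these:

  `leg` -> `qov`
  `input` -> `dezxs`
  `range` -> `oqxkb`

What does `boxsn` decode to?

diner

The output letters match the input read backwards, each shifted +10: leg reversed is gel. Two steps: reverse the string, then apply a Caesar shift of +10.
Reversing it on boxsn: shift back: b−10=r, o−10=e, x−10=n, s−10=i, n−10=d → renid; then reverse → diner.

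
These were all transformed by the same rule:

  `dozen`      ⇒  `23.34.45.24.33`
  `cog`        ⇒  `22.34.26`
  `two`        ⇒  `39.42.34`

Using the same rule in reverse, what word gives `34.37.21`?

d is letter #4 and maps to 23: an offset of 19. Letters become their 1-based position plus 19 (so a→20, b→21, …).
Reversing it on 34.37.21: 34→(34−19)÷1=15=o, 37→(37−19)÷1=18=r, 21→(21−19)÷1=2=b.

orb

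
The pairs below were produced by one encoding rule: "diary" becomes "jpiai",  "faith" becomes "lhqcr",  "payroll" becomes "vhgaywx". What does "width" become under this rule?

In diary: d→j is +6, i→p is +7, a→i is +8, r→a is +9 — the shift increases by 1 each position. Letter i (0-indexed) is shifted by i+6, so successive shifts are 6, 7, 8, ….
Applying it to width: w+6=c, i+7=p, d+8=l, t+9=c, h+10=r.

cplcr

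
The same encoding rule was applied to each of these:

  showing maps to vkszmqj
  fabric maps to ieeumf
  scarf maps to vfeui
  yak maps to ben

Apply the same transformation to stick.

vwmfn

The shift depends on letter class: consonant s→v is +3, but vowel o→s is +4. Vowels shift forward by 4 and consonants shift forward by 3.
On stick: s(cons)+3=v, t(cons)+3=w, i(vowel)+4=m, c(cons)+3=f, k(cons)+3=n.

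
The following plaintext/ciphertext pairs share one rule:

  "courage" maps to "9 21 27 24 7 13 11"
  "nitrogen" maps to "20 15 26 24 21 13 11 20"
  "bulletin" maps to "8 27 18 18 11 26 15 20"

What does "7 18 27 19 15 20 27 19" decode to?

c is letter #3 and maps to 9: an offset of 6. Letters become their 1-based position plus 6 (so a→7, b→8, …).
Reversing it on 7 18 27 19 15 20 27 19: 7→(7−6)÷1=1=a, 18→(18−6)÷1=12=l, 27→(27−6)÷1=21=u, 19→(19−6)÷1=13=m, 15→(15−6)÷1=9=i, 20→(20−6)÷1=14=n, 27→(27−6)÷1=21=u, 19→(19−6)÷1=13=m.

aluminum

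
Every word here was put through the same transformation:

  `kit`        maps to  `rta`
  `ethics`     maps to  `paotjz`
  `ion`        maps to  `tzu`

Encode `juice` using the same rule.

The shift depends on letter class: consonant k→r is +7, but vowel i→t is +11. Vowels shift forward by 11 and consonants shift forward by 7.
Applying it to juice: j(cons)+7=q, u(vowel)+11=f, i(vowel)+11=t, c(cons)+7=j, e(vowel)+11=p.

qftjp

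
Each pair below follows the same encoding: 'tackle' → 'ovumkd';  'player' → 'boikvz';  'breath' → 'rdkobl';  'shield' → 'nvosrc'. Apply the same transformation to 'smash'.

The output letters match the input read backwards, each shifted +10: tackle reversed is elkcat. The word is reversed, then every letter is shifted forward by 10.
Applying it to smash: reverse → hsams; then shift: h+10=r, s+10=c, a+10=k, m+10=w, s+10=c.

rckwc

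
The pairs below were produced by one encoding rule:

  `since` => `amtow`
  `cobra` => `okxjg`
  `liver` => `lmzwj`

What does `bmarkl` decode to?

pistol

s(18)→a(0) and i(8)→m(12) fit y≡17x+6 (mod 26); the inverse of 17 mod 26 is 23. This is an affine cipher: with a=0,…,z=25, each position x becomes (17x+6) mod 26.
Reversing it on bmarkl: b(1)→23·(1−6)≡15=p; m(12)→23·(12−6)≡8=i; a(0)→23·(0−6)≡18=s; r(17)→23·(17−6)≡19=t; k(10)→23·(10−6)≡14=o; l(11)→23·(11−6)≡11=l (all mod 26).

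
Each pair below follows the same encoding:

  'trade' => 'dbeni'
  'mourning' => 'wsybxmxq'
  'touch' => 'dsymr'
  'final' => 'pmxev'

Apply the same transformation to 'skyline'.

cuivmxi

The shift depends on letter class: consonant t→d is +10, but vowel a→e is +4. The rule splits by letter class: vowels +4, consonants +10.
On skyline: s(cons)+10=c, k(cons)+10=u, y(cons)+10=i, l(cons)+10=v, i(vowel)+4=m, n(cons)+10=x, e(vowel)+4=i.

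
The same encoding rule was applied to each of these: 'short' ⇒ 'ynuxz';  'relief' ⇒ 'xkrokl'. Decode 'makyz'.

guest

This is a Caesar cipher with shift 6.
Decoding makyz: m−6=g, a−6=u, k−6=e, y−6=s, z−6=t.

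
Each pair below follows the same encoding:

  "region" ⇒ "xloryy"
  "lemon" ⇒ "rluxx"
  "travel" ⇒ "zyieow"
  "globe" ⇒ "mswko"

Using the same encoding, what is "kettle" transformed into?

qlbcvp

In region: r→x is +6, e→l is +7, g→o is +8, i→r is +9 — the shift increases by 1 each position. Each letter shifts forward by (position + 6), i.e. 6, 7, 8, … — the shift grows by one for each successive letter.
For kettle: k+6=q, e+7=l, t+8=b, t+9=c, l+10=v, e+11=p.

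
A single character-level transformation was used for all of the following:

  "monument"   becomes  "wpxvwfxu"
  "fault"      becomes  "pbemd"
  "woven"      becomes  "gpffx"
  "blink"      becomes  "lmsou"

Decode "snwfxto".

Shifts by position in monument: pos 0: m→w (+10), pos 1: o→p (+1), pos 2: n→x (+10), pos 3: u→v (+1) — repeating every 2. It's a Vigenère-style cipher with numeric key [10,1]: position i shifts by key[i mod 2].
Undoing it on snwfxto: s−10=i, n−1=m, w−10=m, f−1=e, x−10=n, t−1=s, o−10=e.

immense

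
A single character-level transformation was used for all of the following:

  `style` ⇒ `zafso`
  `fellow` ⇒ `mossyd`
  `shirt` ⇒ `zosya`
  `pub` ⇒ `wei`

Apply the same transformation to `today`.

aykkf

The shift depends on letter class: consonant s→z is +7, but vowel e→o is +10. Vowels shift forward by 10 and consonants shift forward by 7.
Applying it to today: t(cons)+7=a, o(vowel)+10=y, d(cons)+7=k, a(vowel)+10=k, y(cons)+7=f.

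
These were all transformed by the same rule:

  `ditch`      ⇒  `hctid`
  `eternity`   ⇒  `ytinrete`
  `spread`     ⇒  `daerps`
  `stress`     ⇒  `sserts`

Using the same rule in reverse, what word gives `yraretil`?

The output letters match the input read backwards: ditch reversed is hctid. It's just the letters in reverse order.
Decoding yraretil: then reverse → literary.

literary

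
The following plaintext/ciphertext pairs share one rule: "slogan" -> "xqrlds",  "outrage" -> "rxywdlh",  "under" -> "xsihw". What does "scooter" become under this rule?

The shift depends on letter class: consonant s→x is +5, but vowel o→r is +3. Vowels shift forward by 3 and consonants shift forward by 5.
For scooter: s(cons)+5=x, c(cons)+5=h, o(vowel)+3=r, o(vowel)+3=r, t(cons)+5=y, e(vowel)+3=h, r(cons)+5=w.

xhrryhw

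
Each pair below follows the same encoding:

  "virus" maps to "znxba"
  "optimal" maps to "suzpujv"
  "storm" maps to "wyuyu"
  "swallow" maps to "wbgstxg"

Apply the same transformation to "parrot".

In virus: v→z is +4, i→n is +5, r→x is +6, u→b is +7 — the shift increases by 1 each position. The shift increases by 1 at each position, starting from +4: 4, 5, 6, ….
For parrot: p+4=t, a+5=f, r+6=x, r+7=y, o+8=w, t+9=c.

tfxywc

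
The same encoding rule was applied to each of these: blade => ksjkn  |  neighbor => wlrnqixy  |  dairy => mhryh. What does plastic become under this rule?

The shifts repeat in a cycle of length 2: positions 0,1,… shift by +9, +7, then the pattern repeats.
On plastic: p+9=y, l+7=s, a+9=j, s+7=z, t+9=c, i+7=p, c+9=l.

ysjzcpl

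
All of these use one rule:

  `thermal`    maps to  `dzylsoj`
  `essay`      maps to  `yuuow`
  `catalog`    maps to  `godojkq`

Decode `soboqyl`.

Treating letters as 0–25, the rule is x ↦ 9x + 14 (mod 26).
Reversing it on soboqyl: s(18)→3·(18−14)≡12=m; o(14)→3·(14−14)≡0=a; b(1)→3·(1−14)≡13=n; o(14)→3·(14−14)≡0=a; q(16)→3·(16−14)≡6=g; y(24)→3·(24−14)≡4=e; l(11)→3·(11−14)≡17=r (all mod 26).

manager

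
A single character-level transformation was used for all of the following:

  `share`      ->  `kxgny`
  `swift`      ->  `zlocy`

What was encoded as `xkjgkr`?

leader

The output letters match the input read backwards, each shifted +6: share reversed is erahs. Read the word backwards and shift each letter +6.
Reversing it on xkjgkr: shift back: x−6=r, k−6=e, j−6=d, g−6=a, k−6=e, r−6=l → redael; then reverse → leader.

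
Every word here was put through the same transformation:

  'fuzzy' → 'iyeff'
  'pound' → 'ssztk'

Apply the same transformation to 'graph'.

jvfvo

The shift increases by 1 at each position, starting from +3: 3, 4, 5, ….
On graph: g+3=j, r+4=v, a+5=f, p+6=v, h+7=o.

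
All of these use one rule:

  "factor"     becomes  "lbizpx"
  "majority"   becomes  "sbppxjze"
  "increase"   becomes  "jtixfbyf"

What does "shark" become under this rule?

ynbxq

Two shifts are in play — +1 for a/e/i/o/u, +6 for every other letter.
For shark: s(cons)+6=y, h(cons)+6=n, a(vowel)+1=b, r(cons)+6=x, k(cons)+6=q.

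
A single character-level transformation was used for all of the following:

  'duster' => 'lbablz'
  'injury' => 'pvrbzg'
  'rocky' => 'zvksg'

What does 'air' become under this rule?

hpz

Two shifts are in play — +7 for a/e/i/o/u, +8 for every other letter.
For air: a(vowel)+7=h, i(vowel)+7=p, r(cons)+8=z.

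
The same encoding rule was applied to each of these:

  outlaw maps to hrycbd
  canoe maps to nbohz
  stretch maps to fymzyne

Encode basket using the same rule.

This is an affine cipher: with a=0,…,z=25, each position x becomes (19x+1) mod 26.
For basket: b(1)→19·1+1≡20=u; a(0)→19·0+1≡1=b; s(18)→19·18+1≡5=f; k(10)→19·10+1≡9=j; e(4)→19·4+1≡25=z; t(19)→19·19+1≡24=y (all mod 26).

ubfjzy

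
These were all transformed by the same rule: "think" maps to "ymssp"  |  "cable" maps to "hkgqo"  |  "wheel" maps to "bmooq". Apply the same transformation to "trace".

The shift depends on letter class: consonant t→y is +5, but vowel i→s is +10. The rule splits by letter class: vowels +10, consonants +5.
For trace: t(cons)+5=y, r(cons)+5=w, a(vowel)+10=k, c(cons)+5=h, e(vowel)+10=o.

ywkho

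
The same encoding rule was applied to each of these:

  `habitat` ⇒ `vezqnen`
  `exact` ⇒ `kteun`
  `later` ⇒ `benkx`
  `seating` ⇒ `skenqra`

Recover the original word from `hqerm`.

piano

h(7)→v(21) and a(0)→e(4) fit y≡21x+4 (mod 26); the inverse of 21 mod 26 is 5. This is an affine cipher: with a=0,…,z=25, each position x becomes (21x+4) mod 26.
Decoding hqerm: h(7)→5·(7−4)≡15=p; q(16)→5·(16−4)≡8=i; e(4)→5·(4−4)≡0=a; r(17)→5·(17−4)≡13=n; m(12)→5·(12−4)≡14=o (all mod 26).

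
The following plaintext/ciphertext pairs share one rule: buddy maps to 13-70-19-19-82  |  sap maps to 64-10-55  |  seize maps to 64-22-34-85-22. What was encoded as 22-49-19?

b(#2)→13 and u(#21)→70: differences scale by 3, so n = 3·pos + 7. With a=1..z=26, the number is 3·pos + 7.
Undoing it on 22-49-19: 22→(22−7)÷3=5=e, 49→(49−7)÷3=14=n, 19→(19−7)÷3=4=d.

end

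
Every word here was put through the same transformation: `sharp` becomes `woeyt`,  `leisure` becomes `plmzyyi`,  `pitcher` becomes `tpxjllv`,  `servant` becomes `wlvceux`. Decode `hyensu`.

Shifts by position in sharp: pos 0: s→w (+4), pos 1: h→o (+7), pos 2: a→e (+4), pos 3: r→y (+7) — repeating every 2. A repeating key of period 2 is used — shifts +4, +7 over and over.
Undoing it on hyensu: h−4=d, y−7=r, e−4=a, n−7=g, s−4=o, u−7=n.

dragon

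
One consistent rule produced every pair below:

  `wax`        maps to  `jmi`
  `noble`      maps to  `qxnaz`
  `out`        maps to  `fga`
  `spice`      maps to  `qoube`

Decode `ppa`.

Read the word backwards and shift each letter +12.
Reversing it on ppa: shift back: p−12=d, p−12=d, a−12=o → ddo; then reverse → odd.

odd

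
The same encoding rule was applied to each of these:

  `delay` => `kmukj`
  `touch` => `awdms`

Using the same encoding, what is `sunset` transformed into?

Letter i (0-indexed) is shifted by i+7, so successive shifts are 7, 8, 9, ….
For sunset: s+7=z, u+8=c, n+9=w, s+10=c, e+11=p, t+12=f.

zcwcpf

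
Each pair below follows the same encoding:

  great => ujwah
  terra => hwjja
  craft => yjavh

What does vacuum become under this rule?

fayggo

Treating letters as 0–25, the rule is x ↦ 25x + 0 (mod 26).
On vacuum: v(21)→25·21+0≡5=f; a(0)→25·0+0≡0=a; c(2)→25·2+0≡24=y; u(20)→25·20+0≡6=g; u(20)→25·20+0≡6=g; m(12)→25·12+0≡14=o (all mod 26).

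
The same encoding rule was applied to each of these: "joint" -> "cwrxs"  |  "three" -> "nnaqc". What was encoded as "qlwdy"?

punch

The output letters match the input read backwards, each shifted +9: joint reversed is tnioj. The word is reversed, then every letter is shifted forward by 9.
Reversing it on qlwdy: shift back: q−9=h, l−9=c, w−9=n, d−9=u, y−9=p → hcnup; then reverse → punch.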